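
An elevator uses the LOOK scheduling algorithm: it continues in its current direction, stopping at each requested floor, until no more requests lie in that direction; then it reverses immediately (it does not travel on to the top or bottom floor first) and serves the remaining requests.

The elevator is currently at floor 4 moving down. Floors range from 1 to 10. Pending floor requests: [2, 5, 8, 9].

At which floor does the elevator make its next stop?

Answer: 2

Derivation:
Current floor: 4, direction: down
Requests above: [5, 8, 9]
Requests below: [2]
Moving down and requests lie below → nearest below is max([2]) = 2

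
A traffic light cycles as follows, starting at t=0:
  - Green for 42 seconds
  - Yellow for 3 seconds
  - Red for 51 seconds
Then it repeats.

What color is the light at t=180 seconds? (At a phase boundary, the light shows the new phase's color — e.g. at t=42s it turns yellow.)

Answer: red

Derivation:
Cycle length = 42 + 3 + 51 = 96s
t = 180, phase_t = 180 mod 96 = 84
84 >= 45 → RED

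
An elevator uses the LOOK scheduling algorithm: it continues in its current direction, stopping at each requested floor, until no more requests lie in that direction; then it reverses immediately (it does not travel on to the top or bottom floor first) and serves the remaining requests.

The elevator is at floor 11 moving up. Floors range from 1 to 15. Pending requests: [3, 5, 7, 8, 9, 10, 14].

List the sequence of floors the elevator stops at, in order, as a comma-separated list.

Current: 11, moving UP
Serve above first (ascending): [14]
Then reverse, serve below (descending): [10, 9, 8, 7, 5, 3]

Answer: 14, 10, 9, 8, 7, 5, 3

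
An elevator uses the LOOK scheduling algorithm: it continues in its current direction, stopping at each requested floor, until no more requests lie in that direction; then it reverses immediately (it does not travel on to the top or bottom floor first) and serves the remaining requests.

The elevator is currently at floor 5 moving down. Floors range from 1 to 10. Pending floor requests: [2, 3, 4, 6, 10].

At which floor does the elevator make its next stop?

Current floor: 5, direction: down
Requests above: [6, 10]
Requests below: [2, 3, 4]
Moving down and requests lie below → nearest below is max([2, 3, 4]) = 4

Answer: 4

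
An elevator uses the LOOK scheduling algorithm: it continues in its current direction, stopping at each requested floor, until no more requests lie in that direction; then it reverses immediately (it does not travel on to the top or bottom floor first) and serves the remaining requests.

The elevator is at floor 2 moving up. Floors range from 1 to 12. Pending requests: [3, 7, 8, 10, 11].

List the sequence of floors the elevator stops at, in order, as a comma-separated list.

Answer: 3, 7, 8, 10, 11

Derivation:
Current: 2, moving UP
Serve above first (ascending): [3, 7, 8, 10, 11]
Then reverse, serve below (descending): []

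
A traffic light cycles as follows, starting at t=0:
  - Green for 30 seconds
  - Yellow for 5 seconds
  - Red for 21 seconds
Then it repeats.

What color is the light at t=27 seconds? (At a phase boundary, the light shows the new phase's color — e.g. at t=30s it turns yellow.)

Cycle length = 30 + 5 + 21 = 56s
t = 27, phase_t = 27 mod 56 = 27
27 < 30 (green end) → GREEN

Answer: green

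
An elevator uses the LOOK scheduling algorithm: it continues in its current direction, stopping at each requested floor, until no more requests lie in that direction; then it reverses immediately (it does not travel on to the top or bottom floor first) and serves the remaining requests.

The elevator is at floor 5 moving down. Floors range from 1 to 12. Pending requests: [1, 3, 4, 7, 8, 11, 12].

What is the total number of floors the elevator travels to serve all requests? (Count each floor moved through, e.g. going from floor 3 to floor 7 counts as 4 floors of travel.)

Answer: 15

Derivation:
Start at floor 5 moving down, LOOK stop order: [4, 3, 1, 7, 8, 11, 12]
  5 → 4: |4-5| = 1, total = 1
  4 → 3: |3-4| = 1, total = 2
  3 → 1: |1-3| = 2, total = 4
  1 → 7: |7-1| = 6, total = 10
  7 → 8: |8-7| = 1, total = 11
  8 → 11: |11-8| = 3, total = 14
  11 → 12: |12-11| = 1, total = 15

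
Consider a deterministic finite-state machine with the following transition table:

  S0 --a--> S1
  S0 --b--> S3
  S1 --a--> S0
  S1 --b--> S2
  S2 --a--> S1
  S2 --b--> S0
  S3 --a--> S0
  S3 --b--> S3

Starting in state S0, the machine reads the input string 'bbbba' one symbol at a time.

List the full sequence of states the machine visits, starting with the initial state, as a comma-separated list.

Start: S0
  read 'b': S0 --b--> S3
  read 'b': S3 --b--> S3
  read 'b': S3 --b--> S3
  read 'b': S3 --b--> S3
  read 'a': S3 --a--> S0

Answer: S0, S3, S3, S3, S3, S0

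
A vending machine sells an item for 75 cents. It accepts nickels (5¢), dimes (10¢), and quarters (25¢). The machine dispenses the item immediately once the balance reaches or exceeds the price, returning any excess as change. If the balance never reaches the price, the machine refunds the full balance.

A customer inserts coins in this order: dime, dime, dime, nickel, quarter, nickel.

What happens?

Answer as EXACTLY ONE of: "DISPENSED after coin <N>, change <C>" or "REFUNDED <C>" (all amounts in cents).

Answer: REFUNDED 65

Derivation:
Price: 75¢
Coin 1 (dime, 10¢): balance = 10¢
Coin 2 (dime, 10¢): balance = 20¢
Coin 3 (dime, 10¢): balance = 30¢
Coin 4 (nickel, 5¢): balance = 35¢
Coin 5 (quarter, 25¢): balance = 60¢
Coin 6 (nickel, 5¢): balance = 65¢
All coins inserted, balance 65¢ < price 75¢ → REFUND 65¢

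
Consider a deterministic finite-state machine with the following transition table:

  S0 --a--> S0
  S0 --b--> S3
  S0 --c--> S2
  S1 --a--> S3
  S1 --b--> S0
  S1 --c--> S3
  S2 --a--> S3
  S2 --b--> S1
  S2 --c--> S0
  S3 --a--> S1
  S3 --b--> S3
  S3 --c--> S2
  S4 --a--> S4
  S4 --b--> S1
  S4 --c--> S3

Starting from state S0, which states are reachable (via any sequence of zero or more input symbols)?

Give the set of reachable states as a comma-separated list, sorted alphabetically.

Answer: S0, S1, S2, S3

Derivation:
BFS from S0:
  visit S0: S0--a-->S0 (seen), S0--b-->S3 (new), S0--c-->S2 (new)
  visit S3: S3--a-->S1 (new), S3--b-->S3 (seen), S3--c-->S2 (seen)
  visit S2: S2--a-->S3 (seen), S2--b-->S1 (seen), S2--c-->S0 (seen)
  visit S1: S1--a-->S3 (seen), S1--b-->S0 (seen), S1--c-->S3 (seen)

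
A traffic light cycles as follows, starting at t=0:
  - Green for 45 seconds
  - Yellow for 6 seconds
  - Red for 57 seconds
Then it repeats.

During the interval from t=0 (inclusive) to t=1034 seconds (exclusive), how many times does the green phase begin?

Answer: 10

Derivation:
Cycle = 45+6+57 = 108s
green phase starts at t = k*108 + 0 for k=0,1,2,...
Need k*108+0 < 1034 → k < 9.574
k ∈ {0, ..., 9} → 10 starts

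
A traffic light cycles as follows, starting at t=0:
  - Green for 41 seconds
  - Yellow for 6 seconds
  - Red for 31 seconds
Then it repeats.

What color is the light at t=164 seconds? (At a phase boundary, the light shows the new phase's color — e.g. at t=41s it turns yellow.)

Cycle length = 41 + 6 + 31 = 78s
t = 164, phase_t = 164 mod 78 = 8
8 < 41 (green end) → GREEN

Answer: green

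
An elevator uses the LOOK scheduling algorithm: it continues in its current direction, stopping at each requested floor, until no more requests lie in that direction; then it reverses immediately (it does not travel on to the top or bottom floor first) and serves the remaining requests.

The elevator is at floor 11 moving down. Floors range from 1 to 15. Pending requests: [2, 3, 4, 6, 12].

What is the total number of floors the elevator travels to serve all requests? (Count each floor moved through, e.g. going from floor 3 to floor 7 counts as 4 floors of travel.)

Answer: 19

Derivation:
Start at floor 11 moving down, LOOK stop order: [6, 4, 3, 2, 12]
  11 → 6: |6-11| = 5, total = 5
  6 → 4: |4-6| = 2, total = 7
  4 → 3: |3-4| = 1, total = 8
  3 → 2: |2-3| = 1, total = 9
  2 → 12: |12-2| = 10, total = 19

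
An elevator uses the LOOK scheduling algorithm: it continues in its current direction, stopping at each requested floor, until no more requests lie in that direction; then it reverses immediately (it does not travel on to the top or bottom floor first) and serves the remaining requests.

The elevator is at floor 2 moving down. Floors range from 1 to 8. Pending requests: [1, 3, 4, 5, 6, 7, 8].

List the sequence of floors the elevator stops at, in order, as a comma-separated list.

Answer: 1, 3, 4, 5, 6, 7, 8

Derivation:
Current: 2, moving DOWN
Serve below first (descending): [1]
Then reverse, serve above (ascending): [3, 4, 5, 6, 7, 8]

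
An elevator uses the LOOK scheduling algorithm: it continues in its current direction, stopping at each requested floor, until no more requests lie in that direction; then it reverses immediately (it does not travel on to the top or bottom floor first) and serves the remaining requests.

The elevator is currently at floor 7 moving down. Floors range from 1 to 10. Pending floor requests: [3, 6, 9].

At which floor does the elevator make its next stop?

Current floor: 7, direction: down
Requests above: [9]
Requests below: [3, 6]
Moving down and requests lie below → nearest below is max([3, 6]) = 6

Answer: 6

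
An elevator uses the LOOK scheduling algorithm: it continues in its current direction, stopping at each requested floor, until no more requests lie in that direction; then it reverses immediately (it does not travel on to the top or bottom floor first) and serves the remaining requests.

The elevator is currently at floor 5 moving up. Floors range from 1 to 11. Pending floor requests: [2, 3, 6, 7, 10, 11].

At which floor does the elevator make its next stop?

Current floor: 5, direction: up
Requests above: [6, 7, 10, 11]
Requests below: [2, 3]
Moving up and requests lie above → nearest above is min([6, 7, 10, 11]) = 6

Answer: 6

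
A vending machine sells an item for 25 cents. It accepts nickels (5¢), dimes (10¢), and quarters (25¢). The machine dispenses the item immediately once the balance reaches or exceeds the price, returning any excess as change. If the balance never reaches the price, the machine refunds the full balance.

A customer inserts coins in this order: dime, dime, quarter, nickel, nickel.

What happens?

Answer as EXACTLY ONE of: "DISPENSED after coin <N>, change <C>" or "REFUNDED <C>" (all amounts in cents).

Answer: DISPENSED after coin 3, change 20

Derivation:
Price: 25¢
Coin 1 (dime, 10¢): balance = 10¢
Coin 2 (dime, 10¢): balance = 20¢
Coin 3 (quarter, 25¢): balance = 45¢
  → balance >= price → DISPENSE, change = 45 - 25 = 20¢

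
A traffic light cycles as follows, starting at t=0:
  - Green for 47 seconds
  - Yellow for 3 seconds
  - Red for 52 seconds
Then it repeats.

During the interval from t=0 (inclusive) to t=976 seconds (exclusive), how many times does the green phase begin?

Answer: 10

Derivation:
Cycle = 47+3+52 = 102s
green phase starts at t = k*102 + 0 for k=0,1,2,...
Need k*102+0 < 976 → k < 9.569
k ∈ {0, ..., 9} → 10 starts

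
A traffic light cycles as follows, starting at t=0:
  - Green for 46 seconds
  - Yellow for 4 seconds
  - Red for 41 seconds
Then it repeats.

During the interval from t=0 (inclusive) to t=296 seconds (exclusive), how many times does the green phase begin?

Answer: 4

Derivation:
Cycle = 46+4+41 = 91s
green phase starts at t = k*91 + 0 for k=0,1,2,...
Need k*91+0 < 296 → k < 3.253
k ∈ {0, ..., 3} → 4 starts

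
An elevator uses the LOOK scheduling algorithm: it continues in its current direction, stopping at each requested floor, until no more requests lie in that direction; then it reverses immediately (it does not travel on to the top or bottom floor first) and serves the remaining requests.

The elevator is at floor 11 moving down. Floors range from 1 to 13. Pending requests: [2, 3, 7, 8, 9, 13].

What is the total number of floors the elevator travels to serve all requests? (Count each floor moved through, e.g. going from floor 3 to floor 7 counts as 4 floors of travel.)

Start at floor 11 moving down, LOOK stop order: [9, 8, 7, 3, 2, 13]
  11 → 9: |9-11| = 2, total = 2
  9 → 8: |8-9| = 1, total = 3
  8 → 7: |7-8| = 1, total = 4
  7 → 3: |3-7| = 4, total = 8
  3 → 2: |2-3| = 1, total = 9
  2 → 13: |13-2| = 11, total = 20

Answer: 20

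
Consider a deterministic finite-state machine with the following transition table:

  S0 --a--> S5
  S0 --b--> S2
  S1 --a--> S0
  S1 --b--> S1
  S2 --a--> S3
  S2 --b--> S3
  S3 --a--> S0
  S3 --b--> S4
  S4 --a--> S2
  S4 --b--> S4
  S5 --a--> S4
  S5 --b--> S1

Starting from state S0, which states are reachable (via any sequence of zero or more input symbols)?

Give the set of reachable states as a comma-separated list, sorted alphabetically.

Answer: S0, S1, S2, S3, S4, S5

Derivation:
BFS from S0:
  visit S0: S0--a-->S5 (new), S0--b-->S2 (new)
  visit S5: S5--a-->S4 (new), S5--b-->S1 (new)
  visit S2: S2--a-->S3 (new), S2--b-->S3 (seen)
  visit S4: S4--a-->S2 (seen), S4--b-->S4 (seen)
  visit S1: S1--a-->S0 (seen), S1--b-->S1 (seen)
  visit S3: S3--a-->S0 (seen), S3--b-->S4 (seen)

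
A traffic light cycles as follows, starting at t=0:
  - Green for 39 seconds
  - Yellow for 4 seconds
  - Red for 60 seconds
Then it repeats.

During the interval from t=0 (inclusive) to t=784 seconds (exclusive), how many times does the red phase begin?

Answer: 8

Derivation:
Cycle = 39+4+60 = 103s
red phase starts at t = k*103 + 43 for k=0,1,2,...
Need k*103+43 < 784 → k < 7.194
k ∈ {0, ..., 7} → 8 starts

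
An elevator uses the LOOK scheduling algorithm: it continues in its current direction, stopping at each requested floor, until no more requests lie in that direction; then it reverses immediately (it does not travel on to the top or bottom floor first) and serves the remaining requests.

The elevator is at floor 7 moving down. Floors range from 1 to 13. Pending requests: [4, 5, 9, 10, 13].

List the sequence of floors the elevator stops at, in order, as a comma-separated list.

Current: 7, moving DOWN
Serve below first (descending): [5, 4]
Then reverse, serve above (ascending): [9, 10, 13]

Answer: 5, 4, 9, 10, 13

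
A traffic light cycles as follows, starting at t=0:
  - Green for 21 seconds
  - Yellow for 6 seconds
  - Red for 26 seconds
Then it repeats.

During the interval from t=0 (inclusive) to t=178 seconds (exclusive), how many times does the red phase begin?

Answer: 3

Derivation:
Cycle = 21+6+26 = 53s
red phase starts at t = k*53 + 27 for k=0,1,2,...
Need k*53+27 < 178 → k < 2.849
k ∈ {0, ..., 2} → 3 starts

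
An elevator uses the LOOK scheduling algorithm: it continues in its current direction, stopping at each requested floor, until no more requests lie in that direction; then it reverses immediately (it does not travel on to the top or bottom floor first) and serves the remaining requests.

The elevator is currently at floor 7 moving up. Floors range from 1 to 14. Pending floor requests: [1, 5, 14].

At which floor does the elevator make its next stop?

Current floor: 7, direction: up
Requests above: [14]
Requests below: [1, 5]
Moving up and requests lie above → nearest above is min([14]) = 14

Answer: 14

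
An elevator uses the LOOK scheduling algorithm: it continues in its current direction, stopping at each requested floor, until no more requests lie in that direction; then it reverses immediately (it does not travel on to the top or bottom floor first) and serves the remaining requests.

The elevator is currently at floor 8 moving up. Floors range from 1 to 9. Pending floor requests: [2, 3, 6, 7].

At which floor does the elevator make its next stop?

Current floor: 8, direction: up
Requests above: []
Requests below: [2, 3, 6, 7]
Moving up but no requests above → reverse; nearest below is max([2, 3, 6, 7]) = 7

Answer: 7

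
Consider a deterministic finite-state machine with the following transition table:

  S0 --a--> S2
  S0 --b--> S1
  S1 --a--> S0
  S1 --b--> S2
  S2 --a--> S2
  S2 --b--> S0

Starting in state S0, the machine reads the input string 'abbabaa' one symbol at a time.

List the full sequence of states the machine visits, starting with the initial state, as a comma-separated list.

Answer: S0, S2, S0, S1, S0, S1, S0, S2

Derivation:
Start: S0
  read 'a': S0 --a--> S2
  read 'b': S2 --b--> S0
  read 'b': S0 --b--> S1
  read 'a': S1 --a--> S0
  read 'b': S0 --b--> S1
  read 'a': S1 --a--> S0
  read 'a': S0 --a--> S2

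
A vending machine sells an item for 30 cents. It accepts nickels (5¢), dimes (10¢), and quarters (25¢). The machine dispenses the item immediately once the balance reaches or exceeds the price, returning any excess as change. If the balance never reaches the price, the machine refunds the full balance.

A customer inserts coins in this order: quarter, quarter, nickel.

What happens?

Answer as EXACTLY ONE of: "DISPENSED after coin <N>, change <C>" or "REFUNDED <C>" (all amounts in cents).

Answer: DISPENSED after coin 2, change 20

Derivation:
Price: 30¢
Coin 1 (quarter, 25¢): balance = 25¢
Coin 2 (quarter, 25¢): balance = 50¢
  → balance >= price → DISPENSE, change = 50 - 30 = 20¢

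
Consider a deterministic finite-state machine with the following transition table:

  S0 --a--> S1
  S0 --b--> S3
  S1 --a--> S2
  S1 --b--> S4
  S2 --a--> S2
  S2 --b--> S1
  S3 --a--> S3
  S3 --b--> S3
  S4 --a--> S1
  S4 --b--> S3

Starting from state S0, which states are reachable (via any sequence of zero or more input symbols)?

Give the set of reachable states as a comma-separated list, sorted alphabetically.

Answer: S0, S1, S2, S3, S4

Derivation:
BFS from S0:
  visit S0: S0--a-->S1 (new), S0--b-->S3 (new)
  visit S1: S1--a-->S2 (new), S1--b-->S4 (new)
  visit S3: S3--a-->S3 (seen), S3--b-->S3 (seen)
  visit S2: S2--a-->S2 (seen), S2--b-->S1 (seen)
  visit S4: S4--a-->S1 (seen), S4--b-->S3 (seen)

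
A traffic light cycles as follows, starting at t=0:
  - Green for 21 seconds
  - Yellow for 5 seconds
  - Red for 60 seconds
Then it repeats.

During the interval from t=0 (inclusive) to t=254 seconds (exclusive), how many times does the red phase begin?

Cycle = 21+5+60 = 86s
red phase starts at t = k*86 + 26 for k=0,1,2,...
Need k*86+26 < 254 → k < 2.651
k ∈ {0, ..., 2} → 3 starts

Answer: 3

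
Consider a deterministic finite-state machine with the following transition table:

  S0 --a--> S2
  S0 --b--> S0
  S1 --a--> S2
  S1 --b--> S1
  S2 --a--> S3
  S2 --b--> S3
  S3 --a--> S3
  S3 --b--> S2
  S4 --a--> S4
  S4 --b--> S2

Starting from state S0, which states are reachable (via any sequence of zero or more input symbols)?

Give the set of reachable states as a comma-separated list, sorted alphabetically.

Answer: S0, S2, S3

Derivation:
BFS from S0:
  visit S0: S0--a-->S2 (new), S0--b-->S0 (seen)
  visit S2: S2--a-->S3 (new), S2--b-->S3 (seen)
  visit S3: S3--a-->S3 (seen), S3--b-->S2 (seen)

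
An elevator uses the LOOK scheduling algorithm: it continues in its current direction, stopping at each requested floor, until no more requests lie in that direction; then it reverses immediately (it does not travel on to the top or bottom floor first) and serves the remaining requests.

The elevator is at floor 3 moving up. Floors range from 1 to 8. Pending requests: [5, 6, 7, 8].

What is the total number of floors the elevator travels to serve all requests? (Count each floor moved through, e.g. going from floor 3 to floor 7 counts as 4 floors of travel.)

Answer: 5

Derivation:
Start at floor 3 moving up, LOOK stop order: [5, 6, 7, 8]
  3 → 5: |5-3| = 2, total = 2
  5 → 6: |6-5| = 1, total = 3
  6 → 7: |7-6| = 1, total = 4
  7 → 8: |8-7| = 1, total = 5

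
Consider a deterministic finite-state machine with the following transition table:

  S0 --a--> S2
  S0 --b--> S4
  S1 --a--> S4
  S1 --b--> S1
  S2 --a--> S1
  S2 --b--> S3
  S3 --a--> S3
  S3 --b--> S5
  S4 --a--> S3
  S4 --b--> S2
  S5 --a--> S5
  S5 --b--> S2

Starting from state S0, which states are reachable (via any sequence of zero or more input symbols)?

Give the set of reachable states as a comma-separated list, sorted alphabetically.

BFS from S0:
  visit S0: S0--a-->S2 (new), S0--b-->S4 (new)
  visit S2: S2--a-->S1 (new), S2--b-->S3 (new)
  visit S4: S4--a-->S3 (seen), S4--b-->S2 (seen)
  visit S1: S1--a-->S4 (seen), S1--b-->S1 (seen)
  visit S3: S3--a-->S3 (seen), S3--b-->S5 (new)
  visit S5: S5--a-->S5 (seen), S5--b-->S2 (seen)

Answer: S0, S1, S2, S3, S4, S5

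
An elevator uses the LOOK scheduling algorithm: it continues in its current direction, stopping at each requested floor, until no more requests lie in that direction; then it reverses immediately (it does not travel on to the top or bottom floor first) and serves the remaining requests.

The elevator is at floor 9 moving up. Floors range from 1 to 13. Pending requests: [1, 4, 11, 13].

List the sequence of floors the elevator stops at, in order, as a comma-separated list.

Current: 9, moving UP
Serve above first (ascending): [11, 13]
Then reverse, serve below (descending): [4, 1]

Answer: 11, 13, 4, 1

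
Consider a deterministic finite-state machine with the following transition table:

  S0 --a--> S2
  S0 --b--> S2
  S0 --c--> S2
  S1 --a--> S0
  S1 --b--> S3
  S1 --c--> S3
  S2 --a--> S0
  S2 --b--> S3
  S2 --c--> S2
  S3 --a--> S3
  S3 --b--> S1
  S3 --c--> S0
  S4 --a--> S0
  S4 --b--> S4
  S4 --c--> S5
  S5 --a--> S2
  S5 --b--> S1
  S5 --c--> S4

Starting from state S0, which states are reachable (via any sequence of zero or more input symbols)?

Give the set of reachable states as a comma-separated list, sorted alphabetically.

BFS from S0:
  visit S0: S0--a-->S2 (new), S0--b-->S2 (seen), S0--c-->S2 (seen)
  visit S2: S2--a-->S0 (seen), S2--b-->S3 (new), S2--c-->S2 (seen)
  visit S3: S3--a-->S3 (seen), S3--b-->S1 (new), S3--c-->S0 (seen)
  visit S1: S1--a-->S0 (seen), S1--b-->S3 (seen), S1--c-->S3 (seen)

Answer: S0, S1, S2, S3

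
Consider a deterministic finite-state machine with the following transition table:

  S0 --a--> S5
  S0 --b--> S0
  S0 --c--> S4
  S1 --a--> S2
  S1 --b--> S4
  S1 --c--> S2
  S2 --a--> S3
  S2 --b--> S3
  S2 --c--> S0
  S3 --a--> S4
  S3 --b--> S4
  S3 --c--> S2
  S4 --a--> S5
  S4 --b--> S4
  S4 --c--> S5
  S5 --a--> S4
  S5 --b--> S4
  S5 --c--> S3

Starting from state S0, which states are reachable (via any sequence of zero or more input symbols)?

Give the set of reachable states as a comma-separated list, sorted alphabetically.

Answer: S0, S2, S3, S4, S5

Derivation:
BFS from S0:
  visit S0: S0--a-->S5 (new), S0--b-->S0 (seen), S0--c-->S4 (new)
  visit S5: S5--a-->S4 (seen), S5--b-->S4 (seen), S5--c-->S3 (new)
  visit S4: S4--a-->S5 (seen), S4--b-->S4 (seen), S4--c-->S5 (seen)
  visit S3: S3--a-->S4 (seen), S3--b-->S4 (seen), S3--c-->S2 (new)
  visit S2: S2--a-->S3 (seen), S2--b-->S3 (seen), S2--c-->S0 (seen)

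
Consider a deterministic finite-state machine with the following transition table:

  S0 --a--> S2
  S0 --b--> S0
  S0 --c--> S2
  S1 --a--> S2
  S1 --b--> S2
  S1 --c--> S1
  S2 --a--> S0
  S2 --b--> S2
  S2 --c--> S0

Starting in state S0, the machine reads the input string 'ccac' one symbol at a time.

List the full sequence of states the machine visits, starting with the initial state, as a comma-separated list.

Start: S0
  read 'c': S0 --c--> S2
  read 'c': S2 --c--> S0
  read 'a': S0 --a--> S2
  read 'c': S2 --c--> S0

Answer: S0, S2, S0, S2, S0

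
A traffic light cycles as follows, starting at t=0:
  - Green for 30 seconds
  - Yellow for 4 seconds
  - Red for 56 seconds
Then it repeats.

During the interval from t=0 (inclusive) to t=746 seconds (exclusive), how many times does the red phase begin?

Answer: 8

Derivation:
Cycle = 30+4+56 = 90s
red phase starts at t = k*90 + 34 for k=0,1,2,...
Need k*90+34 < 746 → k < 7.911
k ∈ {0, ..., 7} → 8 starts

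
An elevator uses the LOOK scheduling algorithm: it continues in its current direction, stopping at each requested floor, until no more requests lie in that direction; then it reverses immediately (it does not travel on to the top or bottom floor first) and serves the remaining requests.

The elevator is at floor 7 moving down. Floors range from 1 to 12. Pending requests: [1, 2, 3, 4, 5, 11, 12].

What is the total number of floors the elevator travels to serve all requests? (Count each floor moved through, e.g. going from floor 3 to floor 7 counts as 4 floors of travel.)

Answer: 17

Derivation:
Start at floor 7 moving down, LOOK stop order: [5, 4, 3, 2, 1, 11, 12]
  7 → 5: |5-7| = 2, total = 2
  5 → 4: |4-5| = 1, total = 3
  4 → 3: |3-4| = 1, total = 4
  3 → 2: |2-3| = 1, total = 5
  2 → 1: |1-2| = 1, total = 6
  1 → 11: |11-1| = 10, total = 16
  11 → 12: |12-11| = 1, total = 17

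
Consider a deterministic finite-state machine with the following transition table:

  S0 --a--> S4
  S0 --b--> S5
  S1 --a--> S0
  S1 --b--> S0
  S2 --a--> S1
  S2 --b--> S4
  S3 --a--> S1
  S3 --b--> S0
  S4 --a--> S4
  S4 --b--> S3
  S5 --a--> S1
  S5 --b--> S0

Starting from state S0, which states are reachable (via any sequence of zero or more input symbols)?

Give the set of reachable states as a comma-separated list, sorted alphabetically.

BFS from S0:
  visit S0: S0--a-->S4 (new), S0--b-->S5 (new)
  visit S4: S4--a-->S4 (seen), S4--b-->S3 (new)
  visit S5: S5--a-->S1 (new), S5--b-->S0 (seen)
  visit S3: S3--a-->S1 (seen), S3--b-->S0 (seen)
  visit S1: S1--a-->S0 (seen), S1--b-->S0 (seen)

Answer: S0, S1, S3, S4, S5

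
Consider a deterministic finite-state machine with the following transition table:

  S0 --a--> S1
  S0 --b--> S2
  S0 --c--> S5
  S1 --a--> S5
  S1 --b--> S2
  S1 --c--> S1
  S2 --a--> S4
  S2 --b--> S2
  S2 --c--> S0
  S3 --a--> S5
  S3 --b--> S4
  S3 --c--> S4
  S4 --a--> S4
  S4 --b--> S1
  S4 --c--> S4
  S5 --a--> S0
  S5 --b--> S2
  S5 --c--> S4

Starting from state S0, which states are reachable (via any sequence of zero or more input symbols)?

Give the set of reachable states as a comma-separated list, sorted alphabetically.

BFS from S0:
  visit S0: S0--a-->S1 (new), S0--b-->S2 (new), S0--c-->S5 (new)
  visit S1: S1--a-->S5 (seen), S1--b-->S2 (seen), S1--c-->S1 (seen)
  visit S2: S2--a-->S4 (new), S2--b-->S2 (seen), S2--c-->S0 (seen)
  visit S5: S5--a-->S0 (seen), S5--b-->S2 (seen), S5--c-->S4 (seen)
  visit S4: S4--a-->S4 (seen), S4--b-->S1 (seen), S4--c-->S4 (seen)

Answer: S0, S1, S2, S4, S5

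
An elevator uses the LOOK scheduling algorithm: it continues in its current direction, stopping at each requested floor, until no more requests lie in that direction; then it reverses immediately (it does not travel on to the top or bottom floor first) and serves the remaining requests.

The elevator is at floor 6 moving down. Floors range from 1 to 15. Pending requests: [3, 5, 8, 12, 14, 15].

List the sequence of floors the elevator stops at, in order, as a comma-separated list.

Answer: 5, 3, 8, 12, 14, 15

Derivation:
Current: 6, moving DOWN
Serve below first (descending): [5, 3]
Then reverse, serve above (ascending): [8, 12, 14, 15]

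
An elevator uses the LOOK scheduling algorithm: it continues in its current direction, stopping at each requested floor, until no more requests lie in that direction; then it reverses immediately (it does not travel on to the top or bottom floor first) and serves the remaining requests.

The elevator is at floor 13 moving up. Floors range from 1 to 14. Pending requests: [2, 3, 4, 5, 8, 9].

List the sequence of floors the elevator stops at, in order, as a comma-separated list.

Answer: 9, 8, 5, 4, 3, 2

Derivation:
Current: 13, moving UP
Serve above first (ascending): []
Then reverse, serve below (descending): [9, 8, 5, 4, 3, 2]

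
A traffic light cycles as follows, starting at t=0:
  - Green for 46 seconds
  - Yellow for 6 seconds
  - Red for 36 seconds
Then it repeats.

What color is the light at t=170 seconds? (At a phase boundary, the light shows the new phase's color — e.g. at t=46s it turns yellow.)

Cycle length = 46 + 6 + 36 = 88s
t = 170, phase_t = 170 mod 88 = 82
82 >= 52 → RED

Answer: red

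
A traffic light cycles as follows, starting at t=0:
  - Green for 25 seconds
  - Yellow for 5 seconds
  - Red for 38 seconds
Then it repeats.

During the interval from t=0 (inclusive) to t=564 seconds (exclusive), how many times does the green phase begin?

Answer: 9

Derivation:
Cycle = 25+5+38 = 68s
green phase starts at t = k*68 + 0 for k=0,1,2,...
Need k*68+0 < 564 → k < 8.294
k ∈ {0, ..., 8} → 9 starts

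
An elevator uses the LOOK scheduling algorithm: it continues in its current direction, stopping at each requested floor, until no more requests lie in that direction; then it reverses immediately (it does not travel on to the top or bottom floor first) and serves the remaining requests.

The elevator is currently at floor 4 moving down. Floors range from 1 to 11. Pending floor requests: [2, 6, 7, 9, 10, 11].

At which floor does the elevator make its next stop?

Answer: 2

Derivation:
Current floor: 4, direction: down
Requests above: [6, 7, 9, 10, 11]
Requests below: [2]
Moving down and requests lie below → nearest below is max([2]) = 2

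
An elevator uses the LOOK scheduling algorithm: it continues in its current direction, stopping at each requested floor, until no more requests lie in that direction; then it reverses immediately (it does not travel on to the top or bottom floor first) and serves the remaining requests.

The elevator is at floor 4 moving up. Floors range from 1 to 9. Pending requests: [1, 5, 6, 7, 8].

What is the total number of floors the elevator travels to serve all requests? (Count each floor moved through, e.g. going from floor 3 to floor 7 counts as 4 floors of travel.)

Answer: 11

Derivation:
Start at floor 4 moving up, LOOK stop order: [5, 6, 7, 8, 1]
  4 → 5: |5-4| = 1, total = 1
  5 → 6: |6-5| = 1, total = 2
  6 → 7: |7-6| = 1, total = 3
  7 → 8: |8-7| = 1, total = 4
  8 → 1: |1-8| = 7, total = 11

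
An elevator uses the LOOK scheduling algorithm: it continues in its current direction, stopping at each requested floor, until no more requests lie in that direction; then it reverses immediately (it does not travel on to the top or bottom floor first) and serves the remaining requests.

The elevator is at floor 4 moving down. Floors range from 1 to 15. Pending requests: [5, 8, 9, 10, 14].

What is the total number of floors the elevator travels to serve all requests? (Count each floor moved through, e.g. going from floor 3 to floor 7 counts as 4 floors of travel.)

Start at floor 4 moving down, LOOK stop order: [5, 8, 9, 10, 14]
  4 → 5: |5-4| = 1, total = 1
  5 → 8: |8-5| = 3, total = 4
  8 → 9: |9-8| = 1, total = 5
  9 → 10: |10-9| = 1, total = 6
  10 → 14: |14-10| = 4, total = 10

Answer: 10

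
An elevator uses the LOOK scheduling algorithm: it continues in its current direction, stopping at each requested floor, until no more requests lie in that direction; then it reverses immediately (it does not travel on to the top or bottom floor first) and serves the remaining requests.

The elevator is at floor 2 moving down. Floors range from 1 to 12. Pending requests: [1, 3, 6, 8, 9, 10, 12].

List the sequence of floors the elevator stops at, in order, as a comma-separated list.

Current: 2, moving DOWN
Serve below first (descending): [1]
Then reverse, serve above (ascending): [3, 6, 8, 9, 10, 12]

Answer: 1, 3, 6, 8, 9, 10, 12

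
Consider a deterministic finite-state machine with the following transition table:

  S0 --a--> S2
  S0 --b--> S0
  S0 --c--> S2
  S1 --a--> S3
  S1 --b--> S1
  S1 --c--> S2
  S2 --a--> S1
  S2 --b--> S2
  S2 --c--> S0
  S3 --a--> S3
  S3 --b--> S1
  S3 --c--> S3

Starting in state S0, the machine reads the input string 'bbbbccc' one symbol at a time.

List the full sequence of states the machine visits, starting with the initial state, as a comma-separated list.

Answer: S0, S0, S0, S0, S0, S2, S0, S2

Derivation:
Start: S0
  read 'b': S0 --b--> S0
  read 'b': S0 --b--> S0
  read 'b': S0 --b--> S0
  read 'b': S0 --b--> S0
  read 'c': S0 --c--> S2
  read 'c': S2 --c--> S0
  read 'c': S0 --c--> S2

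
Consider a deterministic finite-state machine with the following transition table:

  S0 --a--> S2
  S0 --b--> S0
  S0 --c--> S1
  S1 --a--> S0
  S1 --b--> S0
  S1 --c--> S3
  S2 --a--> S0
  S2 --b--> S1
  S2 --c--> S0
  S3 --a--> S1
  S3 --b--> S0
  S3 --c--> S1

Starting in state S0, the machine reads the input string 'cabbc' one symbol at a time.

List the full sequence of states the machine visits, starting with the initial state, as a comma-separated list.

Start: S0
  read 'c': S0 --c--> S1
  read 'a': S1 --a--> S0
  read 'b': S0 --b--> S0
  read 'b': S0 --b--> S0
  read 'c': S0 --c--> S1

Answer: S0, S1, S0, S0, S0, S1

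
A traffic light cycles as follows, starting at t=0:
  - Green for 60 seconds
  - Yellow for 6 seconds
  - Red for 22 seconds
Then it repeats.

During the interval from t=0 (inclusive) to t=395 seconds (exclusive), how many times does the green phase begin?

Cycle = 60+6+22 = 88s
green phase starts at t = k*88 + 0 for k=0,1,2,...
Need k*88+0 < 395 → k < 4.489
k ∈ {0, ..., 4} → 5 starts

Answer: 5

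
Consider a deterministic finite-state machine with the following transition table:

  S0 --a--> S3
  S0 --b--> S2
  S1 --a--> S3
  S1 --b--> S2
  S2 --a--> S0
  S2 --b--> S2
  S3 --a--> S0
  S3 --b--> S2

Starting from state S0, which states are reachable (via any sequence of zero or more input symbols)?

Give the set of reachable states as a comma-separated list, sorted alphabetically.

Answer: S0, S2, S3

Derivation:
BFS from S0:
  visit S0: S0--a-->S3 (new), S0--b-->S2 (new)
  visit S3: S3--a-->S0 (seen), S3--b-->S2 (seen)
  visit S2: S2--a-->S0 (seen), S2--b-->S2 (seen)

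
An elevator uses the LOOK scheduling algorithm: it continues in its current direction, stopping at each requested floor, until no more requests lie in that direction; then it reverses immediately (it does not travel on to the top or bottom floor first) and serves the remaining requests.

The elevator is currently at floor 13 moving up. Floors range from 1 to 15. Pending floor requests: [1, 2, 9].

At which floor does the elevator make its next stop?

Current floor: 13, direction: up
Requests above: []
Requests below: [1, 2, 9]
Moving up but no requests above → reverse; nearest below is max([1, 2, 9]) = 9

Answer: 9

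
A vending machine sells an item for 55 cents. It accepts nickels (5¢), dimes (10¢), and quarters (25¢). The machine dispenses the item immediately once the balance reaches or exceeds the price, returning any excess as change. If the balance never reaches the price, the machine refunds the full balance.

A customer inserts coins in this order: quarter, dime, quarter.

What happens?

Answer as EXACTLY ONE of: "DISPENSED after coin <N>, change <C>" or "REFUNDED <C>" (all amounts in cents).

Answer: DISPENSED after coin 3, change 5

Derivation:
Price: 55¢
Coin 1 (quarter, 25¢): balance = 25¢
Coin 2 (dime, 10¢): balance = 35¢
Coin 3 (quarter, 25¢): balance = 60¢
  → balance >= price → DISPENSE, change = 60 - 55 = 5¢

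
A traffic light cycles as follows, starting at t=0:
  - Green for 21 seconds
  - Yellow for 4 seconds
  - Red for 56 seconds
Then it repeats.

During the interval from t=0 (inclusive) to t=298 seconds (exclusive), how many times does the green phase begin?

Cycle = 21+4+56 = 81s
green phase starts at t = k*81 + 0 for k=0,1,2,...
Need k*81+0 < 298 → k < 3.679
k ∈ {0, ..., 3} → 4 starts

Answer: 4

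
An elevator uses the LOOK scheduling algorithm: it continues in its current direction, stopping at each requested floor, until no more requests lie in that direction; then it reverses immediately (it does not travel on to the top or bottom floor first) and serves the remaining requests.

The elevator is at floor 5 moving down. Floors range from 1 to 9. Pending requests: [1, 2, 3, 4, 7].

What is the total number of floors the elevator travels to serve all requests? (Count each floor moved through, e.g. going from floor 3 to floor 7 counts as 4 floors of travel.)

Answer: 10

Derivation:
Start at floor 5 moving down, LOOK stop order: [4, 3, 2, 1, 7]
  5 → 4: |4-5| = 1, total = 1
  4 → 3: |3-4| = 1, total = 2
  3 → 2: |2-3| = 1, total = 3
  2 → 1: |1-2| = 1, total = 4
  1 → 7: |7-1| = 6, total = 10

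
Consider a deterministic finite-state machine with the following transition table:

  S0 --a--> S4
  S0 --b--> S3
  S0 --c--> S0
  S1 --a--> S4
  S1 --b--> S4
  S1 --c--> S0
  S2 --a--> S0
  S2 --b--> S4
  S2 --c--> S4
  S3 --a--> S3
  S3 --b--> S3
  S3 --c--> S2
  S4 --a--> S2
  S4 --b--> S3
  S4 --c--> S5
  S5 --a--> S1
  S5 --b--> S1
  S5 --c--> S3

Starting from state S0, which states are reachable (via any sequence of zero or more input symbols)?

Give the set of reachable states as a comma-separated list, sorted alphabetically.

BFS from S0:
  visit S0: S0--a-->S4 (new), S0--b-->S3 (new), S0--c-->S0 (seen)
  visit S4: S4--a-->S2 (new), S4--b-->S3 (seen), S4--c-->S5 (new)
  visit S3: S3--a-->S3 (seen), S3--b-->S3 (seen), S3--c-->S2 (seen)
  visit S2: S2--a-->S0 (seen), S2--b-->S4 (seen), S2--c-->S4 (seen)
  visit S5: S5--a-->S1 (new), S5--b-->S1 (seen), S5--c-->S3 (seen)
  visit S1: S1--a-->S4 (seen), S1--b-->S4 (seen), S1--c-->S0 (seen)

Answer: S0, S1, S2, S3, S4, S5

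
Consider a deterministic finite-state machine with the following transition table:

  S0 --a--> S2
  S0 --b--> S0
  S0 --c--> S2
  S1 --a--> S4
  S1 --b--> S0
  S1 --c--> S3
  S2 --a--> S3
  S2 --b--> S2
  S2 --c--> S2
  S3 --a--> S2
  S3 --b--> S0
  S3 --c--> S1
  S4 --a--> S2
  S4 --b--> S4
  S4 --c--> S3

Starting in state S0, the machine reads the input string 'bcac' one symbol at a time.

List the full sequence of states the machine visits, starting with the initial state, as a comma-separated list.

Start: S0
  read 'b': S0 --b--> S0
  read 'c': S0 --c--> S2
  read 'a': S2 --a--> S3
  read 'c': S3 --c--> S1

Answer: S0, S0, S2, S3, S1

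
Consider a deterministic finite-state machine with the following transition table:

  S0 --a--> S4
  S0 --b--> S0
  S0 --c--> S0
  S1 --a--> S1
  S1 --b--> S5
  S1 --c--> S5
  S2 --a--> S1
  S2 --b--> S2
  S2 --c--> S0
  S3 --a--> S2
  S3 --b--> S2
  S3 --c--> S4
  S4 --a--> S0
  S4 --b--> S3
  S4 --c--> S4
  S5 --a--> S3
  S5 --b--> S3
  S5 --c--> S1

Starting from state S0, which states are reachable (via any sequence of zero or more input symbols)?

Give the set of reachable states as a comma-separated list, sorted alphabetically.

BFS from S0:
  visit S0: S0--a-->S4 (new), S0--b-->S0 (seen), S0--c-->S0 (seen)
  visit S4: S4--a-->S0 (seen), S4--b-->S3 (new), S4--c-->S4 (seen)
  visit S3: S3--a-->S2 (new), S3--b-->S2 (seen), S3--c-->S4 (seen)
  visit S2: S2--a-->S1 (new), S2--b-->S2 (seen), S2--c-->S0 (seen)
  visit S1: S1--a-->S1 (seen), S1--b-->S5 (new), S1--c-->S5 (seen)
  visit S5: S5--a-->S3 (seen), S5--b-->S3 (seen), S5--c-->S1 (seen)

Answer: S0, S1, S2, S3, S4, S5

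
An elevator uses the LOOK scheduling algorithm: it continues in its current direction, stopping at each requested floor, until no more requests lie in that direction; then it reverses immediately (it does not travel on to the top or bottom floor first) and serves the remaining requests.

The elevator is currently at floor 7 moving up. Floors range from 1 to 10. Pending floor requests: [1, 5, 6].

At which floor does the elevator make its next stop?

Current floor: 7, direction: up
Requests above: []
Requests below: [1, 5, 6]
Moving up but no requests above → reverse; nearest below is max([1, 5, 6]) = 6

Answer: 6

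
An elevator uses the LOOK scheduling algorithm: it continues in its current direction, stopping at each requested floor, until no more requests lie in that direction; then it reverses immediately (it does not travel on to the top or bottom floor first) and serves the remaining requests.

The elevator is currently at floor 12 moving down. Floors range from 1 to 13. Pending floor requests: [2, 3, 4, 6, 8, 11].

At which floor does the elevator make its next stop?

Answer: 11

Derivation:
Current floor: 12, direction: down
Requests above: []
Requests below: [2, 3, 4, 6, 8, 11]
Moving down and requests lie below → nearest below is max([2, 3, 4, 6, 8, 11]) = 11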